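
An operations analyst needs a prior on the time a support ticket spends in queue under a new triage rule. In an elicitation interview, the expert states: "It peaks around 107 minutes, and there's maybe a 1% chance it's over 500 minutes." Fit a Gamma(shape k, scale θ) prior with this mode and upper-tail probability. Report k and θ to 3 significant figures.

Gamma(k,θ) with k>1 has mode (k−1)θ, so θ = 107/(k−1).
Need P(X < 500) = 0.99 with θ tied to k this way. Start at k = 2, θ = 107: P(X<500) ≈ 0.947.
Too low — raise k to concentrate. Iterating converges to k ≈ 2.68.
Then θ = 107/(2.68−1) ≈ 63.6.

k ≈ 2.68, θ ≈ 63.6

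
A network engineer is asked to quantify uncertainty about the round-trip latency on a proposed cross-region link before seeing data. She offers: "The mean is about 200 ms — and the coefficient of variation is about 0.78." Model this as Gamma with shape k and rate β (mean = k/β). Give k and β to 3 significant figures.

For Gamma(k, rate β): mean = k/β, variance = k/β², so CV = 1/√k.
CV = 0.78, hence k = 1/CV² = 1.64.
Then β = k/mean = 1.64/200 = 0.00822.

k ≈ 1.64, β ≈ 0.00822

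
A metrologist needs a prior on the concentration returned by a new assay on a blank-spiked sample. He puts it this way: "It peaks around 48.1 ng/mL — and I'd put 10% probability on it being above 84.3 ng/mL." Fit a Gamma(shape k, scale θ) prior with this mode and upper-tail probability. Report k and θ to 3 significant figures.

Gamma(k,θ) with k>1 has mode (k−1)θ, so θ = 48.1/(k−1).
Need P(X < 84.3) = 0.9 with θ tied to k this way. Start at k = 2, θ = 48.1: P(X<84.3) ≈ 0.523.
Too low — raise k to concentrate. Iterating converges to k ≈ 7.03.
Then θ = 48.1/(7.03−1) ≈ 7.97.

k ≈ 7.03, θ ≈ 7.97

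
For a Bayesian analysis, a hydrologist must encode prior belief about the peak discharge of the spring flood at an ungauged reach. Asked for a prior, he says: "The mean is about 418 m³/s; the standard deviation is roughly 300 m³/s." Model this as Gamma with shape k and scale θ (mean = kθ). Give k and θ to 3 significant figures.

k ≈ 1.94, θ ≈ 215

For Gamma(k, scale θ): mean = kθ, variance = kθ², so CV = 1/√k.
CV = SD/mean = 300/418 = 0.7177, hence k = 1/CV² = 1.94.
Then θ = mean/k = 418/1.94 = 215.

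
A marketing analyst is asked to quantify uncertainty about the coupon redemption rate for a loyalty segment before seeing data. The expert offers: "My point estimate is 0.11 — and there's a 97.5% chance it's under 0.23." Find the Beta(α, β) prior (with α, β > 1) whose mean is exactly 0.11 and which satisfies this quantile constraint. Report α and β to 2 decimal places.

α ≈ 3.90, β ≈ 31.59

With mean 0.11 fixed, write α = 0.11s, β = 0.89s where s = α+β.
Need P(θ < 0.23) = 0.975 under Beta(0.11s, 0.89s). Normal approximation: (q−m)/√(m(1−m)/s) ≈ z_{0.975} = 1.96, so s ≈ 0.11·0.89·(1.96)²/(0.23−0.11)² = 26.1.
At s = 26.1: P(θ<0.23) ≈ 0.957. Adjusting to match 0.975 gives s ≈ 35.50.
So α = 0.11·35.50 ≈ 3.90, β = 0.89·35.50 ≈ 31.59.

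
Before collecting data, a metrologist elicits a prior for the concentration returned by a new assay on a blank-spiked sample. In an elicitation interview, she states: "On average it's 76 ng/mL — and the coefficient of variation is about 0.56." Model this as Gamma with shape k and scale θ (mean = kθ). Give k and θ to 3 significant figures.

k ≈ 3.19, θ ≈ 23.8

For Gamma(k, scale θ): mean = kθ, variance = kθ², so CV = 1/√k.
CV = 0.56, hence k = 1/CV² = 3.19.
Then θ = mean/k = 76/3.19 = 23.8.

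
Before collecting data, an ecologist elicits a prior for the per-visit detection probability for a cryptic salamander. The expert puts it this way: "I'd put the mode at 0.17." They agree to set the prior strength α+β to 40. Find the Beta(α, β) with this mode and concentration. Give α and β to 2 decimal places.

For α,β > 1 the Beta mode is (α−1)/(α+β−2). With α+β = 40, the mode is (α−1)/38.
Set (α−1)/38 = 0.17 → α = 1 + 0.17·38 = 7.46.
β = 40 − α = 32.54.

α = 7.46, β = 32.54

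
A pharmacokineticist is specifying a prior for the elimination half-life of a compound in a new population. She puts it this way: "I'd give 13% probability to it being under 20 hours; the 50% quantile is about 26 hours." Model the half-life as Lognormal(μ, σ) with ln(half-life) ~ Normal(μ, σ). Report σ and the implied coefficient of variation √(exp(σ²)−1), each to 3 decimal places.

If T ~ Lognormal(μ,σ) then ln T ~ Normal(μ,σ), so the p-quantile of ln T is μ + z_p·σ.
ln(20) = 2.996 and ln(26) = 3.258; z_{0.13} = -1.126, z_{0.5} = 0.
σ = (3.258 − 2.996)/(0 − (-1.126)) = 0.233.
μ = 2.996 − (-1.126)·0.233 = 3.258.
CV = √(exp(σ²)−1) = √(exp(0.0543)−1) = 0.236.

σ ≈ 0.233, CV ≈ 0.236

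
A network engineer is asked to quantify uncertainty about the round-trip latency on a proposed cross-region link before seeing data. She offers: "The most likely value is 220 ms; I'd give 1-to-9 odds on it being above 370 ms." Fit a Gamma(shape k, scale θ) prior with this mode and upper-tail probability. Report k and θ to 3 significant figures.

k ≈ 8, θ ≈ 31.4

Gamma(k,θ) with k>1 has mode (k−1)θ, so θ = 220/(k−1).
Need P(X < 370) = 0.9 with θ tied to k this way. Start at k = 2, θ = 220: P(X<370) ≈ 0.501.
Too low — raise k to concentrate. Iterating converges to k ≈ 8.
Then θ = 220/(8−1) ≈ 31.4.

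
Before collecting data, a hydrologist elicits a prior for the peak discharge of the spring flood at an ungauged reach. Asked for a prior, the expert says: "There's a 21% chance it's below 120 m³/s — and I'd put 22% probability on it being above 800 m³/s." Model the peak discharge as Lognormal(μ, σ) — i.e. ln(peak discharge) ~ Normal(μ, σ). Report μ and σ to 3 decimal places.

If T ~ Lognormal(μ,σ) then ln T ~ Normal(μ,σ), so the p-quantile of ln T is μ + z_p·σ.
ln(120) = 4.787 and ln(800) = 6.685; z_{0.21} = -0.8064, z_{0.78} = 0.7722.
σ = (6.685 − 4.787)/(0.7722 − (-0.8064)) = 1.202.
μ = 4.787 − (-0.8064)·1.202 = 5.757.

μ ≈ 5.757, σ ≈ 1.202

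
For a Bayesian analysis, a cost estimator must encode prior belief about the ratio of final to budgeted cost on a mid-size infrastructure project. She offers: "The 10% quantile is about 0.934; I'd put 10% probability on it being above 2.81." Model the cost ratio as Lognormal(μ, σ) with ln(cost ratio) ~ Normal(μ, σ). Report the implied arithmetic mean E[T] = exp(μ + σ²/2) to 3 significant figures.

If T ~ Lognormal(μ,σ) then ln T ~ Normal(μ,σ), so the p-quantile of ln T is μ + z_p·σ.
ln(0.934) = -0.06828 and ln(2.81) = 1.033; z_{0.1} = -1.282, z_{0.9} = 1.282.
σ = (1.033 − -0.06828)/(1.282 − (-1.282)) = 0.430.
μ = -0.06828 − (-1.282)·0.430 = 0.482.
E[T] = exp(μ + σ²/2) = exp(0.482 + 0.0923) = 1.78.

E[T] ≈ 1.78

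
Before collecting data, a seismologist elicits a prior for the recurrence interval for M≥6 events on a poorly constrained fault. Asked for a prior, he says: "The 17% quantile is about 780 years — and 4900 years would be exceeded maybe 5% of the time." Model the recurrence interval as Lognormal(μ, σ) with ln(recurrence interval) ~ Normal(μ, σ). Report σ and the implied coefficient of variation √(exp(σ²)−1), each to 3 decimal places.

σ ≈ 0.707, CV ≈ 0.805

If T ~ Lognormal(μ,σ) then ln T ~ Normal(μ,σ), so the p-quantile of ln T is μ + z_p·σ.
ln(780) = 6.659 and ln(4900) = 8.497; z_{0.17} = -0.9542, z_{0.95} = 1.645.
σ = (8.497 − 6.659)/(1.645 − (-0.9542)) = 0.707.
μ = 6.659 − (-0.9542)·0.707 = 7.334.
CV = √(exp(σ²)−1) = √(exp(0.5000)−1) = 0.805.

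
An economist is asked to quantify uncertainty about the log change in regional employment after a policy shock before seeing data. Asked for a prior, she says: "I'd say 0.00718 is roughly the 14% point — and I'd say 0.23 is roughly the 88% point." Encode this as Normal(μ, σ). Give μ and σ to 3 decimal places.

For Normal(μ,σ), the p-quantile is μ + z_p·σ. Here z_{0.14} = -1.08, z_{0.88} = 1.175.
So 0.00718 = μ − 1.08σ and 0.23 = μ + 1.175σ.
Subtracting: σ = (0.23 − 0.00718)/(1.175 − (-1.08)) = 0.099.
Then μ = 0.00718 − (-1.08)·0.099 = 0.114.

μ = 0.114, σ = 0.099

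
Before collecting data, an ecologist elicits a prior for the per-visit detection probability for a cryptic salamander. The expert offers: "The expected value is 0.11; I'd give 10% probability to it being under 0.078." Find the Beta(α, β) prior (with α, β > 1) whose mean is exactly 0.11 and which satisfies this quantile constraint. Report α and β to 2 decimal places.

α ≈ 15.83, β ≈ 128.10

With mean 0.11 fixed, write α = 0.11s, β = 0.89s where s = α+β.
Need P(θ < 0.078) = 0.1 under Beta(0.11s, 0.89s). Normal approximation: (q−m)/√(m(1−m)/s) ≈ z_{0.1} = -1.28, so s ≈ 0.11·0.89·(-1.28)²/(0.078−0.11)² = 157.0.
At s = 157.0: P(θ<0.078) ≈ 0.089. Adjusting to match 0.1 gives s ≈ 143.93.
So α = 0.11·143.93 ≈ 15.83, β = 0.89·143.93 ≈ 128.10.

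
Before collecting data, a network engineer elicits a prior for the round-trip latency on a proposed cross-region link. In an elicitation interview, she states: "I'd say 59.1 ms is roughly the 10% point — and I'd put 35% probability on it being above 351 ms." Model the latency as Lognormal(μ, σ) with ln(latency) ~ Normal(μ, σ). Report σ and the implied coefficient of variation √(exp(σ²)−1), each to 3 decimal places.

σ ≈ 1.069, CV ≈ 1.461

If T ~ Lognormal(μ,σ) then ln T ~ Normal(μ,σ), so the p-quantile of ln T is μ + z_p·σ.
ln(59.1) = 4.079 and ln(351) = 5.861; z_{0.1} = -1.282, z_{0.65} = 0.3853.
σ = (5.861 − 4.079)/(0.3853 − (-1.282)) = 1.069.
μ = 4.079 − (-1.282)·1.069 = 5.449.
CV = √(exp(σ²)−1) = √(exp(1.1423)−1) = 1.461.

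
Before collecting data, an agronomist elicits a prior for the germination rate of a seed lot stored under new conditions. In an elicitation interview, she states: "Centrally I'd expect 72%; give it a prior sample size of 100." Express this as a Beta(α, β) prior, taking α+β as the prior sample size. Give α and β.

Under the effective-sample-size interpretation, Beta(α, β) has prior mean α/(α+β) and prior sample size α+β.
So α+β = 100 and α/(α+β) = 0.72, giving α = 0.72·100 = 72 and β = 100 − 72 = 28.

α = 72, β = 28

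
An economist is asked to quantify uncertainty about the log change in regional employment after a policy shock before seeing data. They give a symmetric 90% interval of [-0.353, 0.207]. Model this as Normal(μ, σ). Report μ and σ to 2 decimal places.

A symmetric 90% interval runs μ ± z·σ with z = 1.645.
Half-width = 0.28, so σ = 0.28/1.645 = 0.17.
μ is the interval midpoint, -0.07.

μ = -0.07, σ = 0.17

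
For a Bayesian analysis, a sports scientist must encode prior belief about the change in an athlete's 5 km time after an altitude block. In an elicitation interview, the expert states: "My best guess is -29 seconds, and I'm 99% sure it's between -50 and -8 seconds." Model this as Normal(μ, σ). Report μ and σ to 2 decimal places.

μ = -29.00, σ = 8.15

A symmetric 99% interval runs μ ± z·σ with z = 2.576.
Half-width = 21, so σ = 21/2.576 = 8.15.
μ is the stated best guess, -29.00.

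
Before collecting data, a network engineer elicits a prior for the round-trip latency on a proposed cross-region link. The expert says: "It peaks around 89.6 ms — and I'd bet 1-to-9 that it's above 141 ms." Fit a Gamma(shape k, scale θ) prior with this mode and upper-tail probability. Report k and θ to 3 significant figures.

k ≈ 10.1, θ ≈ 9.83

Gamma(k,θ) with k>1 has mode (k−1)θ, so θ = 89.6/(k−1).
Need P(X < 141) = 0.9 with θ tied to k this way. Start at k = 2, θ = 89.6: P(X<141) ≈ 0.467.
Too low — raise k to concentrate. Iterating converges to k ≈ 10.1.
Then θ = 89.6/(10.1−1) ≈ 9.83.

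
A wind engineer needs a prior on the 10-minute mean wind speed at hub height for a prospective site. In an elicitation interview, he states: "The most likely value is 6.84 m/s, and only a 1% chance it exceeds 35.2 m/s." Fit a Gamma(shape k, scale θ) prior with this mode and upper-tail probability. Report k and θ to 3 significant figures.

k ≈ 2.45, θ ≈ 4.72

Gamma(k,θ) with k>1 has mode (k−1)θ, so θ = 6.84/(k−1).
Need P(X < 35.2) = 0.99 with θ tied to k this way. Start at k = 2, θ = 6.84: P(X<35.2) ≈ 0.964.
Too low — raise k to concentrate. Iterating converges to k ≈ 2.45.
Then θ = 6.84/(2.45−1) ≈ 4.72.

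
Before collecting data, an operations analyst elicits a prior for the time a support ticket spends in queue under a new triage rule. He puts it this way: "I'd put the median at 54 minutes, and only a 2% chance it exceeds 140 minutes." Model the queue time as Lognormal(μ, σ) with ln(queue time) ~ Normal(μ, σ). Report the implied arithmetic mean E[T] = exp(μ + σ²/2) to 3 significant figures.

E[T] ≈ 60.1 minutes

If T ~ Lognormal(μ,σ) then ln T ~ Normal(μ,σ), so the p-quantile of ln T is μ + z_p·σ.
ln(54) = 3.989 and ln(140) = 4.942; z_{0.5} = 0, z_{0.98} = 2.054.
σ = (4.942 − 3.989)/(2.054 − (0)) = 0.464.
μ = 3.989 − (0)·0.464 = 3.989.
E[T] = exp(μ + σ²/2) = exp(3.989 + 0.1076) = 60.1 minutes.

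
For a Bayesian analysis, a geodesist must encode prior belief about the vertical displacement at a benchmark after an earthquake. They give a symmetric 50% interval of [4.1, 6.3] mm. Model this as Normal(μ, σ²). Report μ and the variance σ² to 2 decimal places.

μ = 5.20, σ² = 2.66

A symmetric 50% interval runs μ ± z·σ with z = 0.6745.
Half-width = 1.1, so σ = 1.1/0.6745 = 1.631 and σ² = 2.66.
μ is the interval midpoint, 5.20.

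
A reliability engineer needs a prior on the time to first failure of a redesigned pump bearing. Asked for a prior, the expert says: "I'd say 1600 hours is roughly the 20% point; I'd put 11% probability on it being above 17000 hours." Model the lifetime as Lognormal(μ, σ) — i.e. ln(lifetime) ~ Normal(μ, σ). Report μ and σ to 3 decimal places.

If T ~ Lognormal(μ,σ) then ln T ~ Normal(μ,σ), so the p-quantile of ln T is μ + z_p·σ.
ln(1600) = 7.378 and ln(17000) = 9.741; z_{0.2} = -0.8416, z_{0.89} = 1.227.
σ = (9.741 − 7.378)/(1.227 − (-0.8416)) = 1.143.
μ = 7.378 − (-0.8416)·1.143 = 8.339.

μ ≈ 8.339, σ ≈ 1.143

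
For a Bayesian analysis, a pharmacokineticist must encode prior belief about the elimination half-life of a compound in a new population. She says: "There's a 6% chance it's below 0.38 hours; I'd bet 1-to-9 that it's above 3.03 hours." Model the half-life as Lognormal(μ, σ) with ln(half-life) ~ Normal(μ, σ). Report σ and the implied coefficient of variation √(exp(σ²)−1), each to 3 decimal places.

σ ≈ 0.732, CV ≈ 0.842

If T ~ Lognormal(μ,σ) then ln T ~ Normal(μ,σ), so the p-quantile of ln T is μ + z_p·σ.
ln(0.38) = -0.9676 and ln(3.03) = 1.109; z_{0.06} = -1.555, z_{0.9} = 1.282.
σ = (1.109 − -0.9676)/(1.282 − (-1.555)) = 0.732.
μ = -0.9676 − (-1.555)·0.732 = 0.170.
CV = √(exp(σ²)−1) = √(exp(0.5358)−1) = 0.842.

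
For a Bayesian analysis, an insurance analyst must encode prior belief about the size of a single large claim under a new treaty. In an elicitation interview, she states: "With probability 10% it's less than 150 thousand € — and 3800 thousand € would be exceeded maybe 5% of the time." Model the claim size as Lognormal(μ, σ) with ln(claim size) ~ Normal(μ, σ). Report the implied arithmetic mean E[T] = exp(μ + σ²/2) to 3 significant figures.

If T ~ Lognormal(μ,σ) then ln T ~ Normal(μ,σ), so the p-quantile of ln T is μ + z_p·σ.
ln(150) = 5.011 and ln(3800) = 8.243; z_{0.1} = -1.282, z_{0.95} = 1.645.
σ = (8.243 − 5.011)/(1.645 − (-1.282)) = 1.104.
μ = 5.011 − (-1.282)·1.104 = 6.426.
E[T] = exp(μ + σ²/2) = exp(6.426 + 0.6099) = 1140 thousand €.

E[T] ≈ 1140 thousand €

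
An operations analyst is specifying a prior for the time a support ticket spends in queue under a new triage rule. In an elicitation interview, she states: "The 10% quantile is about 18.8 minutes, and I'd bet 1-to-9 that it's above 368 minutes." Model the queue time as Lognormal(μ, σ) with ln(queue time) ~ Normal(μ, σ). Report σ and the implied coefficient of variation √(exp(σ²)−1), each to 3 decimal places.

σ ≈ 1.160, CV ≈ 1.686

If T ~ Lognormal(μ,σ) then ln T ~ Normal(μ,σ), so the p-quantile of ln T is μ + z_p·σ.
ln(18.8) = 2.934 and ln(368) = 5.908; z_{0.1} = -1.282, z_{0.9} = 1.282.
σ = (5.908 − 2.934)/(1.282 − (-1.282)) = 1.160.
μ = 2.934 − (-1.282)·1.160 = 4.421.
CV = √(exp(σ²)−1) = √(exp(1.3465)−1) = 1.686.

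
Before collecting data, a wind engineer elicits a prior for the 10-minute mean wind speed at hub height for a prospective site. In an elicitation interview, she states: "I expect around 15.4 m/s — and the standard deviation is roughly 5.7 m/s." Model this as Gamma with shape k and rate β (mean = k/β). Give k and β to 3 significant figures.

For Gamma(k, rate β): mean = k/β, variance = k/β², so CV = 1/√k.
CV = SD/mean = 5.7/15.4 = 0.3701, hence k = 1/CV² = 7.3.
Then β = k/mean = 7.3/15.4 = 0.474.

k ≈ 7.3, β ≈ 0.474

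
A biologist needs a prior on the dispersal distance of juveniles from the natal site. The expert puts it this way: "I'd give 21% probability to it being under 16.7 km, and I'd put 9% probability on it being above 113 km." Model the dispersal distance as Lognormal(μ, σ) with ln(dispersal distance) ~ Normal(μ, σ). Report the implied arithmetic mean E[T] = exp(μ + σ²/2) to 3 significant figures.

E[T] ≈ 50.9 km

If T ~ Lognormal(μ,σ) then ln T ~ Normal(μ,σ), so the p-quantile of ln T is μ + z_p·σ.
ln(16.7) = 2.815 and ln(113) = 4.727; z_{0.21} = -0.8064, z_{0.91} = 1.341.
σ = (4.727 − 2.815)/(1.341 − (-0.8064)) = 0.890.
μ = 2.815 − (-0.8064)·0.890 = 3.533.
E[T] = exp(μ + σ²/2) = exp(3.533 + 0.3965) = 50.9 km.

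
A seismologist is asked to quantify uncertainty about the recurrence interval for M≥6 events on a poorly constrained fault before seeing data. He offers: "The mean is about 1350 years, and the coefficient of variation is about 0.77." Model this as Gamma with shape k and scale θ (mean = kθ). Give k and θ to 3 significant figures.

k ≈ 1.69, θ ≈ 800

For Gamma(k, scale θ): mean = kθ, variance = kθ², so CV = 1/√k.
CV = 0.77, hence k = 1/CV² = 1.69.
Then θ = mean/k = 1350/1.69 = 800.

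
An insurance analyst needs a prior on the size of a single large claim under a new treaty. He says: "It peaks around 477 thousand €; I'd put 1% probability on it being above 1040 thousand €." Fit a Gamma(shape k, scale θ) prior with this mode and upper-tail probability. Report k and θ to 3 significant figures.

k ≈ 8.95, θ ≈ 60

Gamma(k,θ) with k>1 has mode (k−1)θ, so θ = 477/(k−1).
Need P(X < 1040) = 0.99 with θ tied to k this way. Start at k = 2, θ = 477: P(X<1040) ≈ 0.641.
Too low — raise k to concentrate. Iterating converges to k ≈ 8.95.
Then θ = 477/(8.95−1) ≈ 60.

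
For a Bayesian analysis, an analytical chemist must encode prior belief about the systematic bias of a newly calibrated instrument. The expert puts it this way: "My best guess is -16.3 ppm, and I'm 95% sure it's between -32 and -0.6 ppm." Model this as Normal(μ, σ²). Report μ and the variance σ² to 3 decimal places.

A symmetric 95% interval runs μ ± z·σ with z = 1.96.
Half-width = 15.7, so σ = 15.7/1.96 = 8.0104 and σ² = 64.166.
μ is the stated best guess, -16.300.

μ = -16.300, σ² = 64.166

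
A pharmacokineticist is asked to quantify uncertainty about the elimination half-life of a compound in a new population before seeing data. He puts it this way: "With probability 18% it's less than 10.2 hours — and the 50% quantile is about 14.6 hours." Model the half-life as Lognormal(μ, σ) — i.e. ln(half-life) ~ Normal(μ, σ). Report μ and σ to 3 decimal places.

μ ≈ 2.681, σ ≈ 0.392

If T ~ Lognormal(μ,σ) then ln T ~ Normal(μ,σ), so the p-quantile of ln T is μ + z_p·σ.
ln(10.2) = 2.322 and ln(14.6) = 2.681; z_{0.18} = -0.9154, z_{0.5} = 0.
σ = (2.681 − 2.322)/(0 − (-0.9154)) = 0.392.
μ = 2.322 − (-0.9154)·0.392 = 2.681.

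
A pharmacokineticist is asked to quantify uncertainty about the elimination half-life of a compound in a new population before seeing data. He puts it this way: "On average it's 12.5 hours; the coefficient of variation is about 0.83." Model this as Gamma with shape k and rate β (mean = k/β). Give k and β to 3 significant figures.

k ≈ 1.45, β ≈ 0.116

For Gamma(k, rate β): mean = k/β, variance = k/β², so CV = 1/√k.
CV = 0.83, hence k = 1/CV² = 1.45.
Then β = k/mean = 1.45/12.5 = 0.116.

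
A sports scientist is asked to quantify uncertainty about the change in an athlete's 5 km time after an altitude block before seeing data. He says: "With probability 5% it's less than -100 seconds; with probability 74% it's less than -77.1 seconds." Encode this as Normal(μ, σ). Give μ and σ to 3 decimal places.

The p-quantile of Normal(μ,σ) is μ + z_p·σ, with z_{0.05} = -1.645 and z_{0.74} = 0.6433.
Eliminate σ: μ = (z₂·x₁ − z₁·x₂)/(z₂ − z₁) = (0.6433·-100 − (-1.645)·-77.1)/2.288 = -83.539.
Then σ = (x₂ − x₁)/(z₂ − z₁) = (-77.1 − -100)/2.288 = 10.008.

μ = -83.539, σ = 10.008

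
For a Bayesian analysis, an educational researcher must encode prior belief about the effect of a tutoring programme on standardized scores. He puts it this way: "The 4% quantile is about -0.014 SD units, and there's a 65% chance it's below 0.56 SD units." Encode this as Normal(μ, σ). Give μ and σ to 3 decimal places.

For Normal(μ,σ), the p-quantile is μ + z_p·σ. Here z_{0.04} = -1.751, z_{0.65} = 0.3853.
So -0.014 = μ − 1.751σ and 0.56 = μ + 0.3853σ.
Subtracting: σ = (0.56 − -0.014)/(0.3853 − (-1.751)) = 0.269.
Then μ = -0.014 − (-1.751)·0.269 = 0.456.

μ = 0.456, σ = 0.269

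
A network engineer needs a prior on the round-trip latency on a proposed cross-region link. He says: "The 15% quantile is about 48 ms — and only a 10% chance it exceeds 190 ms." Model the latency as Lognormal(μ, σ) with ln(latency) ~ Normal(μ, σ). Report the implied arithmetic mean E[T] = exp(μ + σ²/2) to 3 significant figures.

E[T] ≈ 106 ms

If T ~ Lognormal(μ,σ) then ln T ~ Normal(μ,σ), so the p-quantile of ln T is μ + z_p·σ.
ln(48) = 3.871 and ln(190) = 5.247; z_{0.15} = -1.036, z_{0.9} = 1.282.
σ = (5.247 − 3.871)/(1.282 − (-1.036)) = 0.594.
μ = 3.871 − (-1.036)·0.594 = 4.486.
E[T] = exp(μ + σ²/2) = exp(4.486 + 0.1761) = 106 ms.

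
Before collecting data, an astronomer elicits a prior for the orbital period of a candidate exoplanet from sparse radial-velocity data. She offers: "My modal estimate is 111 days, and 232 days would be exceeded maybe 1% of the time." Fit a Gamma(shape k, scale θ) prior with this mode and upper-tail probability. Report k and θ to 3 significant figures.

k ≈ 9.96, θ ≈ 12.4

Gamma(k,θ) with k>1 has mode (k−1)θ, so θ = 111/(k−1).
Need P(X < 232) = 0.99 with θ tied to k this way. Start at k = 2, θ = 111: P(X<232) ≈ 0.618.
Too low — raise k to concentrate. Iterating converges to k ≈ 9.96.
Then θ = 111/(9.96−1) ≈ 12.4.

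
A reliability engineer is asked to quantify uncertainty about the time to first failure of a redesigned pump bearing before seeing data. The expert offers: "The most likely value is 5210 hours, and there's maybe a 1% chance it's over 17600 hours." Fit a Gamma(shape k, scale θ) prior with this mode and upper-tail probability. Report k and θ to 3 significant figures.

Gamma(k,θ) with k>1 has mode (k−1)θ, so θ = 5210/(k−1).
Need P(X < 17600) = 0.99 with θ tied to k this way. Start at k = 2, θ = 5210: P(X<17600) ≈ 0.851.
Too low — raise k to concentrate. Iterating converges to k ≈ 3.95.
Then θ = 5210/(3.95−1) ≈ 1770.

k ≈ 3.95, θ ≈ 1770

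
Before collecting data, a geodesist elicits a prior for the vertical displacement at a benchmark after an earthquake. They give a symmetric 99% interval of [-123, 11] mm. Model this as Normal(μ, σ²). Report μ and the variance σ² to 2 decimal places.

μ = -56.00, σ² = 676.57

A symmetric 99% interval runs μ ± z·σ with z = 2.576.
Half-width = 67, so σ = 67/2.576 = 26.011 and σ² = 676.57.
μ is the interval midpoint, -56.00.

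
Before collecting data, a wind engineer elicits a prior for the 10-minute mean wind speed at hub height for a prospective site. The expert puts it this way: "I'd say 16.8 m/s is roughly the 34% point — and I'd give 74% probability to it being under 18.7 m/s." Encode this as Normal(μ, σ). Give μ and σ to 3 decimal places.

For Normal(μ,σ), the p-quantile is μ + z_p·σ. Here z_{0.34} = -0.4125, z_{0.74} = 0.6433.
So 16.8 = μ − 0.4125σ and 18.7 = μ + 0.6433σ.
Subtracting: σ = (18.7 − 16.8)/(0.6433 − (-0.4125)) = 1.800.
Then μ = 16.8 − (-0.4125)·1.800 = 17.542.

μ = 17.542, σ = 1.800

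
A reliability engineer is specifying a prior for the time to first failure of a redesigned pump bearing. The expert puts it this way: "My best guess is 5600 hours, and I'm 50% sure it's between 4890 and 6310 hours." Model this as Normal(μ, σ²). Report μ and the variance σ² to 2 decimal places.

A symmetric 50% interval runs μ ± z·σ with z = 0.6745.
Half-width = 710, so σ = 710/0.6745 = 1052.648 and σ² = 1108066.92.
μ is the stated best guess, 5600.00.

μ = 5600.00, σ² = 1108066.92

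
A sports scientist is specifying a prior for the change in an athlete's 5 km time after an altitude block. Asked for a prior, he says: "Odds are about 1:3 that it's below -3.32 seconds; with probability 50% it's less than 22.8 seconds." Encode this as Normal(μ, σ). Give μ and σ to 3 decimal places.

μ = 22.800, σ = 38.726

For Normal(μ,σ), the p-quantile is μ + z_p·σ. Here z_{0.25} = -0.6745, z_{0.5} = 0.
So -3.32 = μ − 0.6745σ and 22.8 = μ + 0σ.
Subtracting: σ = (22.8 − -3.32)/(0 − (-0.6745)) = 38.726.
Then μ = -3.32 − (-0.6745)·38.726 = 22.800.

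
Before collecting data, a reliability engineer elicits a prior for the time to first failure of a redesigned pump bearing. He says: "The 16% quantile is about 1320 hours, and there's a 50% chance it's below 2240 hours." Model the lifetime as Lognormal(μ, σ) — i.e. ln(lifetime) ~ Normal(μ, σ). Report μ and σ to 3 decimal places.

μ ≈ 7.714, σ ≈ 0.532

If T ~ Lognormal(μ,σ) then ln T ~ Normal(μ,σ), so the p-quantile of ln T is μ + z_p·σ.
ln(1320) = 7.185 and ln(2240) = 7.714; z_{0.16} = -0.9945, z_{0.5} = 0.
σ = (7.714 − 7.185)/(0 − (-0.9945)) = 0.532.
μ = 7.185 − (-0.9945)·0.532 = 7.714.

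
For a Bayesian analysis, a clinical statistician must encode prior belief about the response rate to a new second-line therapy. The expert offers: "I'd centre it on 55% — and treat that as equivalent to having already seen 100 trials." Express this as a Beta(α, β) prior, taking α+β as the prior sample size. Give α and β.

Under the effective-sample-size interpretation, Beta(α, β) has prior mean α/(α+β) and prior sample size α+β.
So α+β = 100 and α/(α+β) = 0.55, giving α = 0.55·100 = 55 and β = 100 − 55 = 45.

α = 55, β = 45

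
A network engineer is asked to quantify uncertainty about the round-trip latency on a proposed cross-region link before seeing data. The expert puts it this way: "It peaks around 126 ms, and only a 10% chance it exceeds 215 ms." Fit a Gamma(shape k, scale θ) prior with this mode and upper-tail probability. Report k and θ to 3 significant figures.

Gamma(k,θ) with k>1 has mode (k−1)θ, so θ = 126/(k−1).
Need P(X < 215) = 0.9 with θ tied to k this way. Start at k = 2, θ = 126: P(X<215) ≈ 0.509.
Too low — raise k to concentrate. Iterating converges to k ≈ 7.63.
Then θ = 126/(7.63−1) ≈ 19.

k ≈ 7.63, θ ≈ 19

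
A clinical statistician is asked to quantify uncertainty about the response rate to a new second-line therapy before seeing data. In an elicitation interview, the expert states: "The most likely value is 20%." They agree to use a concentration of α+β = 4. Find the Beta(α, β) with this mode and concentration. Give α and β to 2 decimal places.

For α,β > 1 the Beta mode is (α−1)/(α+β−2). With α+β = 4, the mode is (α−1)/2.
Set (α−1)/2 = 0.2 → α = 1 + 0.2·2 = 1.40.
β = 4 − α = 2.60.

α = 1.40, β = 2.60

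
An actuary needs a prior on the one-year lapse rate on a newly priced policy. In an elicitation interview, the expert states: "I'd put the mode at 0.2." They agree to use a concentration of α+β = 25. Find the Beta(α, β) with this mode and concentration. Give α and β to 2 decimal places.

α = 5.60, β = 19.40

For α,β > 1 the Beta mode is (α−1)/(α+β−2). With α+β = 25, the mode is (α−1)/23.
Set (α−1)/23 = 0.2 → α = 1 + 0.2·23 = 5.60.
β = 25 − α = 19.40.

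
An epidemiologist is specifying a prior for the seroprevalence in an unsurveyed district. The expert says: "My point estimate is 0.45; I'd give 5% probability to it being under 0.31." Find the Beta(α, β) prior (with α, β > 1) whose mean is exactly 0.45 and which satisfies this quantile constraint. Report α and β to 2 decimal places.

With mean 0.45 fixed, write α = 0.45s, β = 0.55s where s = α+β.
Need P(θ < 0.31) = 0.05 under Beta(0.45s, 0.55s). Normal approximation: (q−m)/√(m(1−m)/s) ≈ z_{0.05} = -1.64, so s ≈ 0.45·0.55·(-1.64)²/(0.31−0.45)² = 34.2.
At s = 34.2: P(θ<0.31) ≈ 0.046. Adjusting to match 0.05 gives s ≈ 32.42.
So α = 0.45·32.42 ≈ 14.59, β = 0.55·32.42 ≈ 17.83.

α ≈ 14.59, β ≈ 17.83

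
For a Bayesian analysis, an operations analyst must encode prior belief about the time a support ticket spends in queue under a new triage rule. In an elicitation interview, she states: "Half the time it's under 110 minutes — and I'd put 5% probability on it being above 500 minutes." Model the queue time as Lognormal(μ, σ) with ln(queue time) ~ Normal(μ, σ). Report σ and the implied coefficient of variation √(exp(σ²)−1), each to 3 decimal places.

If T ~ Lognormal(μ,σ) then ln T ~ Normal(μ,σ), so the p-quantile of ln T is μ + z_p·σ.
ln(110) = 4.7 and ln(500) = 6.215; z_{0.5} = 0, z_{0.95} = 1.645.
σ = (6.215 − 4.7)/(1.645 − (0)) = 0.921.
μ = 4.7 − (0)·0.921 = 4.700.
CV = √(exp(σ²)−1) = √(exp(0.8474)−1) = 1.155.

σ ≈ 0.921, CV ≈ 1.155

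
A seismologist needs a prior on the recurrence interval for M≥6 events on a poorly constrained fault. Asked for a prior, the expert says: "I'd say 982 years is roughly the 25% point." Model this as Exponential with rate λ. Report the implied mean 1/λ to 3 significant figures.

P(T < 982.0) = 1 − e^(−λ·982.0) = 0.25, so λ = −ln(1−0.25)/982.0 = −ln(0.75)/982.0 = 0.000293.
Mean = 1/λ = 3410 years.

mean ≈ 3410 years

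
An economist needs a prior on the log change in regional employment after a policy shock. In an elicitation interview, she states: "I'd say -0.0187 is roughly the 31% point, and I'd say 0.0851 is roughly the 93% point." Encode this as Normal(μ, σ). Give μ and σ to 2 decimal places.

For Normal(μ,σ), the p-quantile is μ + z_p·σ. Here z_{0.31} = -0.4959, z_{0.93} = 1.476.
So -0.0187 = μ − 0.4959σ and 0.0851 = μ + 1.476σ.
Subtracting: σ = (0.0851 − -0.0187)/(1.476 − (-0.4959)) = 0.05.
Then μ = -0.0187 − (-0.4959)·0.05 = 0.01.

μ = 0.01, σ = 0.05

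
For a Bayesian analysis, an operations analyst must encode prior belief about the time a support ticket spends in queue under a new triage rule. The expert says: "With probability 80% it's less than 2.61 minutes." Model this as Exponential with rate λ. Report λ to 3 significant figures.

λ ≈ 0.617

P(T < 2.61) = 1 − e^(−λ·2.61) = 0.8, so λ = −ln(1−0.8)/2.61 = −ln(0.2)/2.61 = 0.617.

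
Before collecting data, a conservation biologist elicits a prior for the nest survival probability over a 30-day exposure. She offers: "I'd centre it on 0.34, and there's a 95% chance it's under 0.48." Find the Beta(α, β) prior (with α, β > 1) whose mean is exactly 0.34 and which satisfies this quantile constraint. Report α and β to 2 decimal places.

α ≈ 11.10, β ≈ 21.55

With mean 0.34 fixed, write α = 0.34s, β = 0.66s where s = α+β.
Need P(θ < 0.48) = 0.95 under Beta(0.34s, 0.66s). Normal approximation: (q−m)/√(m(1−m)/s) ≈ z_{0.95} = 1.64, so s ≈ 0.34·0.66·(1.64)²/(0.48−0.34)² = 31.0.
At s = 31.0: P(θ<0.48) ≈ 0.946. Adjusting to match 0.95 gives s ≈ 32.65.
So α = 0.34·32.65 ≈ 11.10, β = 0.66·32.65 ≈ 21.55.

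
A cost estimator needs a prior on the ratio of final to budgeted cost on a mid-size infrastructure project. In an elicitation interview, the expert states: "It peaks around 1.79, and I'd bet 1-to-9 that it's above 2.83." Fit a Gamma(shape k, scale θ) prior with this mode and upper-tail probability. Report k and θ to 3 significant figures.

k ≈ 9.94, θ ≈ 0.2

Gamma(k,θ) with k>1 has mode (k−1)θ, so θ = 1.79/(k−1).
Need P(X < 2.83) = 0.9 with θ tied to k this way. Start at k = 2, θ = 1.79: P(X<2.83) ≈ 0.469.
Too low — raise k to concentrate. Iterating converges to k ≈ 9.94.
Then θ = 1.79/(9.94−1) ≈ 0.2.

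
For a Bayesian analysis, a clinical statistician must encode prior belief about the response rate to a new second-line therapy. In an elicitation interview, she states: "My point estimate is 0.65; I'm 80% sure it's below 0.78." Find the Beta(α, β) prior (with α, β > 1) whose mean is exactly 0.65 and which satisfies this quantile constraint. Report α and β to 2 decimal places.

With mean 0.65 fixed, write α = 0.65s, β = 0.35s where s = α+β.
Need P(θ < 0.78) = 0.8 under Beta(0.65s, 0.35s). Normal approximation: (q−m)/√(m(1−m)/s) ≈ z_{0.8} = 0.842, so s ≈ 0.65·0.35·(0.842)²/(0.78−0.65)² = 9.5.
At s = 9.5: P(θ<0.78) ≈ 0.795. Adjusting to match 0.8 gives s ≈ 9.89.
So α = 0.65·9.89 ≈ 6.43, β = 0.35·9.89 ≈ 3.46.

α ≈ 6.43, β ≈ 3.46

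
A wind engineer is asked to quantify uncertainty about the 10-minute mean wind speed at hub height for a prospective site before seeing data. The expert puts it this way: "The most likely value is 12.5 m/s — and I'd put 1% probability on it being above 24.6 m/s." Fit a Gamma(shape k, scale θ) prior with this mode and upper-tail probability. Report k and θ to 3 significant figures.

k ≈ 11.7, θ ≈ 1.16

Gamma(k,θ) with k>1 has mode (k−1)θ, so θ = 12.5/(k−1).
Need P(X < 24.6) = 0.99 with θ tied to k this way. Start at k = 2, θ = 12.5: P(X<24.6) ≈ 0.585.
Too low — raise k to concentrate. Iterating converges to k ≈ 11.7.
Then θ = 12.5/(11.7−1) ≈ 1.16.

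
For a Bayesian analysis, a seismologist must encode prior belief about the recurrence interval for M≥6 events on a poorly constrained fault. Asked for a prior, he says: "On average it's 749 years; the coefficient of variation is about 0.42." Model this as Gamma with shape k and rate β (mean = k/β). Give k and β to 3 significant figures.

k ≈ 5.67, β ≈ 0.00757

For Gamma(k, rate β): mean = k/β, variance = k/β², so CV = 1/√k.
CV = 0.42, hence k = 1/CV² = 5.67.
Then β = k/mean = 5.67/749 = 0.00757.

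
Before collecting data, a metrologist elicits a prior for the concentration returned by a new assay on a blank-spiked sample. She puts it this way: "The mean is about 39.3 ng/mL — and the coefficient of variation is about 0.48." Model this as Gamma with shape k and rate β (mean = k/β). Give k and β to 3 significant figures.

k ≈ 4.34, β ≈ 0.11

For Gamma(k, rate β): mean = k/β, variance = k/β², so CV = 1/√k.
CV = 0.48, hence k = 1/CV² = 4.34.
Then β = k/mean = 4.34/39.3 = 0.11.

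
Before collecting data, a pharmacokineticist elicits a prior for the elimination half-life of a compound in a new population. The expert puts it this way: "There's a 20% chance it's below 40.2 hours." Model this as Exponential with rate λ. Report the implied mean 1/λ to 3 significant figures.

mean ≈ 180 hours

P(T < 40.2) = 1 − e^(−λ·40.2) = 0.2, so λ = −ln(1−0.2)/40.2 = −ln(0.8)/40.2 = 0.00555.
Mean = 1/λ = 180 hours.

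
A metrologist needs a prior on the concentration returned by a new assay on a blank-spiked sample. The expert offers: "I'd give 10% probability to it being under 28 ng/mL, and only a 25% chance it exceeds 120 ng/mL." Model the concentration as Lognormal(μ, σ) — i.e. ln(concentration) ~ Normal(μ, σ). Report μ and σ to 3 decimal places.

μ ≈ 4.286, σ ≈ 0.744

If T ~ Lognormal(μ,σ) then ln T ~ Normal(μ,σ), so the p-quantile of ln T is μ + z_p·σ.
ln(28) = 3.332 and ln(120) = 4.787; z_{0.1} = -1.282, z_{0.75} = 0.6745.
σ = (4.787 − 3.332)/(0.6745 − (-1.282)) = 0.744.
μ = 3.332 − (-1.282)·0.744 = 4.286.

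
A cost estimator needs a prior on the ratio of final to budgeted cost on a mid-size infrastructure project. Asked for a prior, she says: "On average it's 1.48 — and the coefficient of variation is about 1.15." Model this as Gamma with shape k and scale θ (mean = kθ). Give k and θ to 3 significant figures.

For Gamma(k, scale θ): mean = kθ, variance = kθ², so CV = 1/√k.
CV = 1.15, hence k = 1/CV² = 0.756.
Then θ = mean/k = 1.48/0.756 = 1.96.

k ≈ 0.756, θ ≈ 1.96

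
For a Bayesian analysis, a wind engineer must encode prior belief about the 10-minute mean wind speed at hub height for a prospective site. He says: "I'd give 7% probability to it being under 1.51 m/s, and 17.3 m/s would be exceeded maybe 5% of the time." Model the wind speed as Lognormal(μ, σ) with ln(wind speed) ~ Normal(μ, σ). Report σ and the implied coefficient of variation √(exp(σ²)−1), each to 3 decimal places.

σ ≈ 0.781, CV ≈ 0.917

If T ~ Lognormal(μ,σ) then ln T ~ Normal(μ,σ), so the p-quantile of ln T is μ + z_p·σ.
ln(1.51) = 0.4121 and ln(17.3) = 2.851; z_{0.07} = -1.476, z_{0.95} = 1.645.
σ = (2.851 − 0.4121)/(1.645 − (-1.476)) = 0.781.
μ = 0.4121 − (-1.476)·0.781 = 1.565.
CV = √(exp(σ²)−1) = √(exp(0.6106)−1) = 0.917.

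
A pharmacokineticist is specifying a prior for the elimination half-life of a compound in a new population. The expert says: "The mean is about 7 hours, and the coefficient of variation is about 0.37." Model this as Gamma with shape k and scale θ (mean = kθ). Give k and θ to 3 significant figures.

k ≈ 7.3, θ ≈ 0.958

For Gamma(k, scale θ): mean = kθ, variance = kθ², so CV = 1/√k.
CV = 0.37, hence k = 1/CV² = 7.3.
Then θ = mean/k = 7/7.3 = 0.958.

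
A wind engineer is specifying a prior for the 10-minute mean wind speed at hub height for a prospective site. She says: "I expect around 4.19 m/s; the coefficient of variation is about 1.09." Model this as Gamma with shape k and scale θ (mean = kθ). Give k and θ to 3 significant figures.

k ≈ 0.842, θ ≈ 4.98

For Gamma(k, scale θ): mean = kθ, variance = kθ², so CV = 1/√k.
CV = 1.09, hence k = 1/CV² = 0.842.
Then θ = mean/k = 4.19/0.842 = 4.98.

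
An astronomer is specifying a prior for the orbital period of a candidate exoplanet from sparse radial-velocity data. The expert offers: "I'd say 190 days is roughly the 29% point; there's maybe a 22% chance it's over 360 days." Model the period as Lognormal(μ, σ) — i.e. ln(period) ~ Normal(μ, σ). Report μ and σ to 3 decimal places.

If T ~ Lognormal(μ,σ) then ln T ~ Normal(μ,σ), so the p-quantile of ln T is μ + z_p·σ.
ln(190) = 5.247 and ln(360) = 5.886; z_{0.29} = -0.5534, z_{0.78} = 0.7722.
σ = (5.886 − 5.247)/(0.7722 − (-0.5534)) = 0.482.
μ = 5.247 − (-0.5534)·0.482 = 5.514.

μ ≈ 5.514, σ ≈ 0.482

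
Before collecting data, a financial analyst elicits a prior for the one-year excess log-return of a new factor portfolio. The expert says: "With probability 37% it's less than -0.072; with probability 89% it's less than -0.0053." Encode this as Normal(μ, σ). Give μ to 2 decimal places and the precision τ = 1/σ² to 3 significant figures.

μ = -0.06, τ = 546

The p-quantile of Normal(μ,σ) is μ + z_p·σ, with z_{0.37} = -0.3319 and z_{0.89} = 1.227.
Eliminate σ: μ = (z₂·x₁ − z₁·x₂)/(z₂ − z₁) = (1.227·-0.072 − (-0.3319)·-0.0053)/1.558 = -0.06.
Then σ = (x₂ − x₁)/(z₂ − z₁) = (-0.0053 − -0.072)/1.558 = 0.04.
Precision τ = 1/σ² = 1/0.0428² = 546.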